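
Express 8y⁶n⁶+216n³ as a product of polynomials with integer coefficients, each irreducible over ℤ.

8n³(y²n+3)(y⁴n²-3y²n+9)

Factor out 8n³ first: what remains is y⁶n³+27.
Recognize a sum of cubes with the parts 3 and y²n.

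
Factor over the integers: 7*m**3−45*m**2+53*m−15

Among the possible rational roots, m = 5 is a root, so (m−5) divides it; the quotient is 7*m**2−10*m+3.
The remaining quadratic factors as (m−1)(7*m−3).

(7*m−3)*(m−1)*(m−5)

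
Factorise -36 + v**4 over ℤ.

(v**2 + 6)·(v**2 - 6)

Substitute u = v**2 to get a quadratic in u, then factor.
v**2 - 6 is irreducible over ℤ (6 is not a perfect square).
v**2 + 6 is irreducible over ℤ (always positive, so no real roots).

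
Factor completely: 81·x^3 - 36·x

9·x·(3·x + 2)·(3·x - 2)

Factor out 9·x, leaving 9·x^2 - 4, which is a difference of two squares.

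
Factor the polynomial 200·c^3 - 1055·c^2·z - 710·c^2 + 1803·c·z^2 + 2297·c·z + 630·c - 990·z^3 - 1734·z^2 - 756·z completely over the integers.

(5·c - 11·z - 9)·(5·c - 6·z)·(8·c - 15·z - 14)

Group: 5·c·(40·c^2 - 123·c·z - 70·c + 90·z^2 + 84·z) + (-11·z - 9)·(40·c^2 - 123·c·z - 70·c + 90·z^2 + 84·z); both groups contain (40·c^2 - 123·c·z - 70·c + 90·z^2 + 84·z), so (5·c - 11·z - 9) is a factor with cofactor 40·c^2 - 123·c·z - 70·c + 90·z^2 + 84·z.
The cofactor groups again: 40·c^2 - 123·c·z - 70·c + 90·z^2 + 84·z = 8·c·(5·c - 6·z) + (-15·z - 14)·(5·c - 6·z); both groups contain (5·c - 6·z), giving (8·c - 15·z - 14)·(5·c - 6·z).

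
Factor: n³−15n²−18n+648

Testing divisors of the constant over divisors of the leading coefficient, n = −6 is a root, so (n+6) is a factor; dividing leaves n²−21n+108.
The remaining quadratic factors as (n−9)(n−12).

(n+6)(n−12)(n−9)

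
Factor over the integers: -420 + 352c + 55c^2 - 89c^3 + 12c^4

(3c - 5)(4c - 7)(c + 2)(c - 6)

By the rational root theorem, c = 6 is a root, so (c - 6) is a factor; dividing leaves 12c^3 - 17c^2 - 47c + 70.
Continuing, c = 7/4 is a root, so (4c - 7) is a factor; dividing leaves 3c^2 + c - 10.
The remaining quadratic factors as (3c - 5)(c + 2).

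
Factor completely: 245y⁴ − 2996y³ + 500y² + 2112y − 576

(5y − 4)(7y + 6)(7y − 2)(y − 12)

Testing divisors of the constant over divisors of the leading coefficient, y = 2/7 is a root, so (7y − 2) divides it; the quotient is 35y³ − 418y² − 48y + 288.
Then y = −6/7 is a root, giving the factor (7y + 6) and quotient 5y² − 64y + 48.
The remaining quadratic factors as (y − 12)(5y − 4).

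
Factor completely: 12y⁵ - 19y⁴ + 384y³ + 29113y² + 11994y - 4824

By the rational root theorem, y = -2/3 is a root, giving the factor (3y + 2) and quotient 4y⁴ - 9y³ + 134y² + 9615y - 2412.
Next, y = 1/4 is a root, so (4y - 1) is a factor; dividing leaves y³ - 2y² + 33y + 2412.
Continuing, y = -12 is a root, giving the factor (y + 12) and quotient y² - 14y + 201.
The quadratic y² - 14y + 201 has discriminant -608 < 0 and is irreducible over ℤ.

(3y + 2)(4y - 1)(y + 12)(y² - 14y + 201)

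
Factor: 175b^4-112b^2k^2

7b^2(5b+4k)(5b-4k)

Pull out the common factor 7b^2; 25b^2-16k^2 is a difference of squares.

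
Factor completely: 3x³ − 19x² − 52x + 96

Trying the rational-root candidates, x = 4/3 is a root, so (3x − 4) is a factor; dividing leaves x² − 5x − 24.
The remaining quadratic factors as (x − 8)(x + 3).

(3x − 4)(x + 3)(x − 8)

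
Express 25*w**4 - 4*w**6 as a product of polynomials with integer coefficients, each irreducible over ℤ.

-w**4*(2*w + 5)*(2*w - 5)

Factor out w**4 first: what remains is -4*w**2 + 25.
Recognize a difference of squares with the parts 5 and 2*w.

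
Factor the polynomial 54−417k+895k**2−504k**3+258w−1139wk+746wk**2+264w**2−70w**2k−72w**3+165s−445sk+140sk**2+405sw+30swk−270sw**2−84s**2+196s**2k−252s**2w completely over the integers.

Group: 9w(−28s**2−30sw−20sk+55s−8w**2−14wk+32w+72k**2−97k+18) + (−7k+3)(−28s**2−30sw−20sk+55s−8w**2−14wk+32w+72k**2−97k+18); both groups contain (−28s**2−30sw−20sk+55s−8w**2−14wk+32w+72k**2−97k+18), so (9w−7k+3) is a factor with cofactor −28s**2−30sw−20sk+55s−8w**2−14wk+32w+72k**2−97k+18.
The cofactor groups again: −28s**2−30sw−20sk+55s−8w**2−14wk+32w+72k**2−97k+18 = −4s(7s+4w−9k+2) + (−2w−8k+9)(7s+4w−9k+2); both groups contain (7s+4w−9k+2), giving −(4s+2w+8k−9)(7s+4w−9k+2).

−(9w−7k+3)(7s+4w−9k+2)(4s+2w+8k−9)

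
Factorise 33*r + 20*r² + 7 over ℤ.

Need a pair with product 20·7 = 140 and sum 33: that's 28 and 5.
Split the middle term: 20*r² + 28*r + 5*r + 7 = 4*r*(5*r + 7) + (5*r + 7).

(4*r + 1)*(5*r + 7)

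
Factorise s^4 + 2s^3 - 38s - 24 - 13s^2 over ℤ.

Testing divisors of the constant over divisors of the leading coefficient, s = -1 is a root, so (s + 1) is a factor; dividing leaves s^3 + s^2 - 14s - 24.
Then s = -2 is a root, so (s + 2) is a factor; dividing leaves s^2 - s - 12.
The remaining quadratic factors as (s - 4)(s + 3).

(s + 1)(s + 2)(s + 3)(s - 4)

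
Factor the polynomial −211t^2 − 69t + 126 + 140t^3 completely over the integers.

(4t + 3)(5t − 7)(7t − 6)

Trying the rational-root candidates, t = −3/4 is a root, so (4t + 3) divides it; the quotient is 35t^2 − 79t + 42.
The remaining quadratic factors as (7t − 6)(5t − 7).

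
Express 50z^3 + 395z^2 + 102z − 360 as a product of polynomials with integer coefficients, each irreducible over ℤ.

(2z + 15)(5z + 6)(5z − 4)

Testing divisors of the constant over divisors of the leading coefficient, z = −15/2 is a root, giving the factor (2z + 15) and quotient 25z^2 + 10z − 24.
The remaining quadratic factors as (5z + 6)(5z − 4).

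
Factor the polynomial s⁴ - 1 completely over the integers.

(s + 1)(s - 1)(s² + 1)

(s)⁴ − (1)⁴ = ((s)² − (1)²)((s)² + (1)²); the first factor splits again, the second (s² + 1) is irreducible.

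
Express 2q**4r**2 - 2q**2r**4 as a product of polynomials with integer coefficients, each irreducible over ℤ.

2q**2r**2(q + r)(q - r)

Pull out the common factor 2q**2r**2; q**2 - r**2 is a difference of squares.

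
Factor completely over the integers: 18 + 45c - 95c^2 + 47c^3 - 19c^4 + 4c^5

Testing divisors of the constant over divisors of the leading coefficient, c = 1 is a root, so (c - 1) divides it; the quotient is 4c^4 - 15c^3 + 32c^2 - 63c - 18.
Then c = 3 is a root, so (c - 3) is a factor; dividing leaves 4c^3 - 3c^2 + 23c + 6.
Continuing, c = -1/4 is a root, giving the factor (4c + 1) and quotient c^2 - c + 6.
The quadratic c^2 - c + 6 has discriminant -23 < 0 and is irreducible over ℤ.

(4c + 1)(c - 1)(c - 3)(c^2 - c + 6)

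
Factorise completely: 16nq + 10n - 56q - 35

Group as (16nq + 10n) + (-56q - 35) = 2n(8q + 5) - 7(8q + 5).
Both groups share the factor (8q + 5).

(2n - 7)(8q + 5)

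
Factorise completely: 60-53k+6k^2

(2k-15)(3k-4)

Need a pair with product 6·60 = 360 and sum -53: that's -8 and -45.
Split the middle term: 6k^2-8k - 45k+60 = 2k(3k-4) - 15(3k-4).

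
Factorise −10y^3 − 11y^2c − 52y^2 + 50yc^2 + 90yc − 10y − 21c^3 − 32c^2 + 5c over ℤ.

−(5y − 7c + 1)(2y − c)(y + 3c + 5)

Group: 2y(−5y^2 − 8yc − 26y + 21c^2 + 32c − 5) − c(−5y^2 − 8yc − 26y + 21c^2 + 32c − 5); both groups contain (−5y^2 − 8yc − 26y + 21c^2 + 32c − 5), so (2y − c) is a factor with cofactor −5y^2 − 8yc − 26y + 21c^2 + 32c − 5.
The cofactor groups again: −5y^2 − 8yc − 26y + 21c^2 + 32c − 5 = −5y(y + 3c + 5) + (7c − 1)(y + 3c + 5); both groups contain (y + 3c + 5), giving −(5y − 7c + 1)(y + 3c + 5).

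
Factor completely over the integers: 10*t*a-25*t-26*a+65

(2*a-5)*(5*t-13)

Group as (10*t*a-25*t) + (-26*a+65) = 5*t*(2*a-5) - 13*(2*a-5).
Both groups share the factor (2*a-5).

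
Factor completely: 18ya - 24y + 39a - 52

(3a - 4)(6y + 13)

Group as (18ya - 24y) + (39a - 52) = 6y(3a - 4) + 13(3a - 4).
Both groups share the factor (3a - 4).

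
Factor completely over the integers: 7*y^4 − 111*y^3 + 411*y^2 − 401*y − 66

Trying the rational-root candidates, y = 11 is a root, so (y − 11) divides it; the quotient is 7*y^3 − 34*y^2 + 37*y + 6.
Continuing, y = 2 is a root, giving the factor (y − 2) and quotient 7*y^2 − 20*y − 3.
The remaining quadratic factors as (7*y + 1)(y − 3).

(7*y + 1)*(y − 11)*(y − 2)*(y − 3)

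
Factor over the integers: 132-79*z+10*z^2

(2*z-11)*(5*z-12)

Need a pair with product 10·132 = 1320 and sum -79: that's -55 and -24.
Split the middle term: 10*z^2-55*z - 24*z+132 = 5*z*(2*z-11) - 12*(2*z-11).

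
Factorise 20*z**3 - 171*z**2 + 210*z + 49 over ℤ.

Trying the rational-root candidates, z = 7/4 is a root, so (4*z - 7) divides it; the quotient is 5*z**2 - 34*z - 7.
The remaining quadratic factors as (5*z + 1)(z - 7).

(4*z - 7)*(5*z + 1)*(z - 7)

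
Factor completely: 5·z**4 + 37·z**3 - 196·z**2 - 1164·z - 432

By the rational root theorem, z = -2/5 is a root, so (5·z + 2) divides it; the quotient is z**3 + 7·z**2 - 42·z - 216.
Then z = 6 is a root, so (z - 6) divides it; the quotient is z**2 + 13·z + 36.
The remaining quadratic factors as (z + 9)(z + 4).

(5·z + 2)·(z + 4)·(z + 9)·(z - 6)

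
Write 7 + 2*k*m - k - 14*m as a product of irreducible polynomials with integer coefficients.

(2*m - 1)*(k - 7)

Group as (2*k*m - k) + (-14*m + 7) = k*(2*m - 1) - 7*(2*m - 1).
Both groups share the factor (2*m - 1).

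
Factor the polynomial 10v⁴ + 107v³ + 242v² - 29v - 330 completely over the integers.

Testing divisors of the constant over divisors of the leading coefficient, v = -15/2 is a root, giving the factor (2v + 15) and quotient 5v³ + 16v² + v - 22.
Next, v = 1 is a root, so (v - 1) divides it; the quotient is 5v² + 21v + 22.
The remaining quadratic factors as (v + 2)(5v + 11).

(2v + 15)(5v + 11)(v + 2)(v - 1)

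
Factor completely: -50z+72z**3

2z(6z+5)(6z-5)

Every term has a factor of 2z. Then 36z**2-25 = (6z)² − (5)².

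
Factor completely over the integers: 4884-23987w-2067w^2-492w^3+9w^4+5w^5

(5w-1)(w+11)(w-12)(w^2+3w+37)

By the rational root theorem, w = -11 is a root, so (w+11) is a factor; dividing leaves 5w^4-46w^3+14w^2-2221w+444.
Next, w = 12 is a root, giving the factor (w-12) and quotient 5w^3+14w^2+182w-37.
Continuing, w = 1/5 is a root, so (5w-1) is a factor; dividing leaves w^2+3w+37.
The quadratic w^2+3w+37 has discriminant -139 < 0 and is irreducible over ℤ.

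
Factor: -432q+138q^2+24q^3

Pull out the common factor 6q, then factor the remaining trinomial.

6q(4q-9)(q+8)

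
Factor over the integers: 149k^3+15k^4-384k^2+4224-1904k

Testing divisors of the constant over divisors of the leading coefficient, k = 12/5 is a root, so (5k-12) is a factor; dividing leaves 3k^3+37k^2+12k-352.
Continuing, k = -11 is a root, giving the factor (k+11) and quotient 3k^2+4k-32.
The remaining quadratic factors as (k+4)(3k-8).

(3k-8)(5k-12)(k+11)(k+4)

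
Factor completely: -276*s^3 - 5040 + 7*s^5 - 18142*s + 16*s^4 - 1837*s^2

(7*s + 2)*(s + 8)*(s - 9)*(s^2 + 3*s + 35)

Among the possible rational roots, s = 9 is a root, so (s - 9) divides it; the quotient is 7*s^4 + 79*s^3 + 435*s^2 + 2078*s + 560.
Next, s = -2/7 is a root, so (7*s + 2) divides it; the quotient is s^3 + 11*s^2 + 59*s + 280.
Continuing, s = -8 is a root, so (s + 8) divides it; the quotient is s^2 + 3*s + 35.
The quadratic s^2 + 3*s + 35 has discriminant -131 < 0 and is irreducible over ℤ.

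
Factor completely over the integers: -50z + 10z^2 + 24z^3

Pull out the common factor 2z, then factor the remaining trinomial.

2z(3z + 5)(4z - 5)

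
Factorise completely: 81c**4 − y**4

(3c)⁴ − (y)⁴ = ((3c)² − (y)²)((3c)² + (y)²); the first factor splits again, the second (9c**2 + y**2) is irreducible.

(3c + y)(3c − y)(9c**2 + y**2)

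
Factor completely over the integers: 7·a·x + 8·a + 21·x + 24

Group as (7·a·x + 8·a) + (21·x + 24) = a·(7·x + 8) + 3·(7·x + 8).
Both groups share the factor (7·x + 8).

(7·x + 8)·(a + 3)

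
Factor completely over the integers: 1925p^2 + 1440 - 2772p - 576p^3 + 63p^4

(3p - 4)(3p - 8)(7p - 15)(p - 3)

Trying the rational-root candidates, p = 4/3 is a root, so (3p - 4) divides it; the quotient is 21p^3 - 164p^2 + 423p - 360.
Continuing, p = 3 is a root, so (p - 3) is a factor; dividing leaves 21p^2 - 101p + 120.
The remaining quadratic factors as (7p - 15)(3p - 8).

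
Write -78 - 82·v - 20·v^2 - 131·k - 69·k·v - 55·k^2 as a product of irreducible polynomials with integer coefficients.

-(11·k + 5·v + 13)·(5·k + 4·v + 6)

Group: -11·k·(5·k + 4·v + 6) + (-5·v - 13)·(5·k + 4·v + 6); both groups contain (5·k + 4·v + 6).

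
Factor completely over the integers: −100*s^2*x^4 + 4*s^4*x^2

4*s^2*x^2*(s + 5*x)*(s − 5*x)

Every term has a factor of 4*s^2*x^2. Then s^2 − 25*x^2 = (s)² − (5*x)².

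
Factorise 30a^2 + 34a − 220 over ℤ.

2(3a + 10)(5a − 11)

Pull out the common factor 2, then factor the remaining trinomial.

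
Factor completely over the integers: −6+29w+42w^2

(6w−1)(7w+6)

Need a pair with product 42·(−6) = −252 and sum 29: that's 36 and −7.
Split the middle term: 42w^2+36w − 7w−6 = 6w(7w+6) − (7w+6).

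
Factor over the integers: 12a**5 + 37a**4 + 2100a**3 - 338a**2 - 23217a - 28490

(3a - 11)(4a + 7)(a + 2)(a**2 + 3a + 185)

Among the possible rational roots, a = -7/4 is a root, so (4a + 7) is a factor; dividing leaves 3a**4 + 4a**3 + 518a**2 - 991a - 4070.
Next, a = -2 is a root, giving the factor (a + 2) and quotient 3a**3 - 2a**2 + 522a - 2035.
Continuing, a = 11/3 is a root, giving the factor (3a - 11) and quotient a**2 + 3a + 185.
The quadratic a**2 + 3a + 185 has discriminant -731 < 0 and is irreducible over ℤ.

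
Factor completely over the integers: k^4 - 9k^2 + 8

Substitute u = k^2 to get a quadratic in u, then factor.
k^2 - 8 is irreducible over ℤ (8 is not a perfect square).
k^2 - 1 is a difference of squares.

(k + 1)(k - 1)(k^2 - 8)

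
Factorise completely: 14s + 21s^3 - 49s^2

Pull out the common factor 7s, then factor the remaining trinomial.

7s(3s - 1)(s - 2)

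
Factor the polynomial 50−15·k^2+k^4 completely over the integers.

(k^2−10)·(k^2−5)

Substitute u = k^2 to get a quadratic in u, then factor.
k^2−5 is irreducible over ℤ (5 is not a perfect square).
k^2−10 is irreducible over ℤ (10 is not a perfect square).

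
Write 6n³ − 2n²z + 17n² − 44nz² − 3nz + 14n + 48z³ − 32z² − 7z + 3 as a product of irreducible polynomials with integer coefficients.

Group: n(6n² − 20nz + 11n + 16z² − 16z + 3) + (3z + 1)(6n² − 20nz + 11n + 16z² − 16z + 3); both groups contain (6n² − 20nz + 11n + 16z² − 16z + 3), so (n + 3z + 1) is a factor with cofactor 6n² − 20nz + 11n + 16z² − 16z + 3.
The cofactor groups again: 6n² − 20nz + 11n + 16z² − 16z + 3 = 2n(3n − 4z + 1) + (−4z + 3)(3n − 4z + 1); both groups contain (3n − 4z + 1), giving (2n − 4z + 3)(3n − 4z + 1).

(2n − 4z + 3)(3n − 4z + 1)(n + 3z + 1)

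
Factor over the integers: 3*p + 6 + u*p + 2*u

Group as (u*p + 2*u) + (3*p + 6) = u*(p + 2) + 3*(p + 2).
Both groups share the factor (p + 2).

(p + 2)*(u + 3)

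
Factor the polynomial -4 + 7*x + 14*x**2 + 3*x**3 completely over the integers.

Trying the rational-root candidates, x = 1/3 is a root, giving the factor (3*x - 1) and quotient x**2 + 5*x + 4.
The remaining quadratic factors as (x + 1)(x + 4).

(3*x - 1)*(x + 1)*(x + 4)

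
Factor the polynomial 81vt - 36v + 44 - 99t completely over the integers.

(9t - 4)(9v - 11)

Group as (81vt - 36v) + (-99t + 44) = 9v(9t - 4) - 11(9t - 4).
Both groups share the factor (9t - 4).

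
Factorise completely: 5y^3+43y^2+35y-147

(5y-7)(y+3)(y+7)

Trying the rational-root candidates, y = -3 is a root, so (y+3) divides it; the quotient is 5y^2+28y-49.
The remaining quadratic factors as (y+7)(5y-7).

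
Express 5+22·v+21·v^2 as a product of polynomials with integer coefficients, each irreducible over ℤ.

Need a pair with product 21·5 = 105 and sum 22: that's 7 and 15.
Split the middle term: 21·v^2+7·v + 15·v+5 = 7·v·(3·v+1) + 5·(3·v+1).

(3·v+1)·(7·v+5)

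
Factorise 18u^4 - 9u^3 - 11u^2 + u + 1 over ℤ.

(2u + 1)(3u + 1)(3u - 1)(u - 1)

By the rational root theorem, u = 1/3 is a root, so (3u - 1) is a factor; dividing leaves 6u^3 - u^2 - 4u - 1.
Then u = 1 is a root, so (u - 1) divides it; the quotient is 6u^2 + 5u + 1.
The remaining quadratic factors as (3u + 1)(2u + 1).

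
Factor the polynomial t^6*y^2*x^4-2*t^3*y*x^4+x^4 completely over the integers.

x^4*(t^3*y-1)^2

Pull out the common factor x^4, leaving t^6*y^2-2*t^3*y+1.
Recognize a perfect-square trinomial with the parts 1 and t^3*y.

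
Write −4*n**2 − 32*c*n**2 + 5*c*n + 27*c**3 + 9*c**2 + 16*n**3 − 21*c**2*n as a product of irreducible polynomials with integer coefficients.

(3*c − 4*n + 1)*(9*c − 4*n)*(c + n)

Group: 9*c*(3*c**2 − c*n + c − 4*n**2 + n) − 4*n*(3*c**2 − c*n + c − 4*n**2 + n); both groups contain (3*c**2 − c*n + c − 4*n**2 + n), so (9*c − 4*n) is a factor with cofactor 3*c**2 − c*n + c − 4*n**2 + n.
The cofactor groups again: 3*c**2 − c*n + c − 4*n**2 + n = 3*c*(c + n) + (−4*n + 1)*(c + n); both groups contain (c + n), giving (3*c − 4*n + 1)*(c + n).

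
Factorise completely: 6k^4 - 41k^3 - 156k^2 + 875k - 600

(6k - 5)(k + 5)(k - 3)(k - 8)

Testing divisors of the constant over divisors of the leading coefficient, k = 3 is a root, giving the factor (k - 3) and quotient 6k^3 - 23k^2 - 225k + 200.
Then k = 5/6 is a root, giving the factor (6k - 5) and quotient k^2 - 3k - 40.
The remaining quadratic factors as (k - 8)(k + 5).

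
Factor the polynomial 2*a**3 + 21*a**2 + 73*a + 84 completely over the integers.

(2*a + 7)*(a + 3)*(a + 4)

Testing divisors of the constant over divisors of the leading coefficient, a = −3 is a root, so (a + 3) is a factor; dividing leaves 2*a**2 + 15*a + 28.
The remaining quadratic factors as (2*a + 7)(a + 4).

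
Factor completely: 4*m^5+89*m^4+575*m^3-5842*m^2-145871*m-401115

Among the possible rational roots, m = -13/4 is a root, giving the factor (4*m+13) and quotient m^4+19*m^3+82*m^2-1727*m-30855.
Next, m = 11 is a root, so (m-11) divides it; the quotient is m^3+30*m^2+412*m+2805.
Next, m = -15 is a root, so (m+15) divides it; the quotient is m^2+15*m+187.
The quadratic m^2+15*m+187 has discriminant -523 < 0 and is irreducible over ℤ.

(4*m+13)*(m+15)*(m-11)*(m^2+15*m+187)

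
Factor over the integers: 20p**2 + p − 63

(4p − 7)(5p + 9)

Need a pair with product 20·(−63) = −1260 and sum 1: that's −35 and 36.
Split the middle term: 20p**2 − 35p + 36p − 63 = 5p(4p − 7) + 9(4p − 7).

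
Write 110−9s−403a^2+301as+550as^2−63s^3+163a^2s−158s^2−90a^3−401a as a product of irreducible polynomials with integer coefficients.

Group: 5a(−18a^2+65as−41a−7s^2−9s+10) + (9s+11)(−18a^2+65as−41a−7s^2−9s+10); both groups contain (−18a^2+65as−41a−7s^2−9s+10), so (5a+9s+11) is a factor with cofactor −18a^2+65as−41a−7s^2−9s+10.
The cofactor groups again: −18a^2+65as−41a−7s^2−9s+10 = −2a(9a−s−2) + (7s−5)(9a−s−2); both groups contain (9a−s−2), giving −(2a−7s+5)(9a−s−2).

−(2a−7s+5)(5a+9s+11)(9a−s−2)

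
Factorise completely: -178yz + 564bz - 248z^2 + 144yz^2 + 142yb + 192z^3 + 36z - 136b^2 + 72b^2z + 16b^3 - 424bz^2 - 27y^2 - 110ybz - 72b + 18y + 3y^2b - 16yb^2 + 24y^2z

Group: b(3y^2 - 16yb + 18yz - 2y + 16b^2 - 56bz + 8b + 24z^2 - 4z) + (8z - 9)(3y^2 - 16yb + 18yz - 2y + 16b^2 - 56bz + 8b + 24z^2 - 4z); both groups contain (3y^2 - 16yb + 18yz - 2y + 16b^2 - 56bz + 8b + 24z^2 - 4z), so (b + 8z - 9) is a factor with cofactor 3y^2 - 16yb + 18yz - 2y + 16b^2 - 56bz + 8b + 24z^2 - 4z.
The cofactor groups again: 3y^2 - 16yb + 18yz - 2y + 16b^2 - 56bz + 8b + 24z^2 - 4z = y(3y - 4b + 12z - 2) + (-4b + 2z)(3y - 4b + 12z - 2); both groups contain (3y - 4b + 12z - 2), giving (y - 4b + 2z)(3y - 4b + 12z - 2).

(3y - 4b + 12z - 2)(y - 4b + 2z)(b + 8z - 9)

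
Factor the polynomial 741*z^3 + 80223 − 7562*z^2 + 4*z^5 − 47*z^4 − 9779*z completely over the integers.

Among the possible rational roots, z = −13/4 is a root, giving the factor (4*z + 13) and quotient z^4 − 15*z^3 + 234*z^2 − 2651*z + 6171.
Continuing, z = 11 is a root, giving the factor (z − 11) and quotient z^3 − 4*z^2 + 190*z − 561.
Next, z = 3 is a root, so (z − 3) is a factor; dividing leaves z^2 − z + 187.
The quadratic z^2 − z + 187 has discriminant −747 < 0 and is irreducible over ℤ.

(4*z + 13)*(z − 11)*(z − 3)*(z^2 − z + 187)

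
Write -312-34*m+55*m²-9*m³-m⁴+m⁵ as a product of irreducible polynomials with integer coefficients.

Among the possible rational roots, m = -2 is a root, so (m+2) divides it; the quotient is m⁴-3*m³-3*m²+61*m-156.
Continuing, m = -4 is a root, giving the factor (m+4) and quotient m³-7*m²+25*m-39.
Next, m = 3 is a root, giving the factor (m-3) and quotient m²-4*m+13.
The quadratic m²-4*m+13 has discriminant -36 < 0 and is irreducible over ℤ.

(m+2)*(m+4)*(m-3)*(m²-4*m+13)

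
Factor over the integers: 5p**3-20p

Pull out the common factor 5p; p**2-4 is a difference of squares.

5p(p+2)(p-2)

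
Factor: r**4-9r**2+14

(r**2-2)(r**2-7)

Substitute u = r**2 to get a quadratic in u, then factor.
r**2-7 is irreducible over ℤ (7 is not a perfect square).
r**2-2 is irreducible over ℤ (2 is not a perfect square).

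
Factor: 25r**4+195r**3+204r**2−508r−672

(5r+7)(5r−8)(r+2)(r+6)

By the rational root theorem, r = −6 is a root, so (r+6) divides it; the quotient is 25r**3+45r**2−66r−112.
Continuing, r = 8/5 is a root, so (5r−8) divides it; the quotient is 5r**2+17r+14.
The remaining quadratic factors as (r+2)(5r+7).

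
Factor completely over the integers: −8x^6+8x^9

Factor out 8x^6 first: what remains is x^3−1.
Recognize a difference of cubes with the parts x and 1.

8x^6(x−1)(x^2+x+1)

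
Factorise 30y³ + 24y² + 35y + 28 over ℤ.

Group as (30y³ + 35y) + (24y² + 28) = 5y(6y² + 7) + 4(6y² + 7).
Both groups share the factor (6y² + 7).

(5y + 4)(6y² + 7)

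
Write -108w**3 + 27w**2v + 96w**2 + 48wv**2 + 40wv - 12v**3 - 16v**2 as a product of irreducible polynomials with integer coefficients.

Group: 9w(-12w**2 - 5wv + 2v**2) + (-6v - 8)(-12w**2 - 5wv + 2v**2); both groups contain (-12w**2 - 5wv + 2v**2), so (9w - 6v - 8) is a factor with cofactor -12w**2 - 5wv + 2v**2.
The cofactor groups again: -12w**2 - 5wv + 2v**2 = -4w(3w + 2v) + v(3w + 2v); both groups contain (3w + 2v), giving -(4w - v)(3w + 2v).

-(9w - 6v - 8)(4w - v)(3w + 2v)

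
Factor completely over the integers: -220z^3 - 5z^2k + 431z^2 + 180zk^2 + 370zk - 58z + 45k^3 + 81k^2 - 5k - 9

Group: 11z(-20z^2 + 5zk + 41z + 15k^2 + 22k - 9) + (3k + 1)(-20z^2 + 5zk + 41z + 15k^2 + 22k - 9); both groups contain (-20z^2 + 5zk + 41z + 15k^2 + 22k - 9), so (11z + 3k + 1) is a factor with cofactor -20z^2 + 5zk + 41z + 15k^2 + 22k - 9.
The cofactor groups again: -20z^2 + 5zk + 41z + 15k^2 + 22k - 9 = -5z(4z + 3k - 1) + (5k + 9)(4z + 3k - 1); both groups contain (4z + 3k - 1), giving -(5z - 5k - 9)(4z + 3k - 1).

-(5z - 5k - 9)(11z + 3k + 1)(4z + 3k - 1)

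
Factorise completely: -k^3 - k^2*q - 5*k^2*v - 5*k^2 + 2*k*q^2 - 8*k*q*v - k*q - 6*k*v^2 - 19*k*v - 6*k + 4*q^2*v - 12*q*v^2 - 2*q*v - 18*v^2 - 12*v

Group: k*(-k^2 - 2*k*q - 2*k*v - 3*k - 4*q*v - 6*v) + (-q + 3*v + 2)*(-k^2 - 2*k*q - 2*k*v - 3*k - 4*q*v - 6*v); both groups contain (-k^2 - 2*k*q - 2*k*v - 3*k - 4*q*v - 6*v), so (k - q + 3*v + 2) is a factor with cofactor -k^2 - 2*k*q - 2*k*v - 3*k - 4*q*v - 6*v.
The cofactor groups again: -k^2 - 2*k*q - 2*k*v - 3*k - 4*q*v - 6*v = -k*(k + 2*v) + (-2*q - 3)*(k + 2*v); both groups contain (k + 2*v), giving -(k + 2*q + 3)*(k + 2*v).

-(k + 2*q + 3)*(k + 2*v)*(k - q + 3*v + 2)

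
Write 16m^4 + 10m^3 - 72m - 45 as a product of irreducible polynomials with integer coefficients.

Group as (16m^4 - 72m) + (10m^3 - 45) = 8m(2m^3 - 9) + 5(2m^3 - 9).
Both groups share the factor (2m^3 - 9).

(8m + 5)(2m^3 - 9)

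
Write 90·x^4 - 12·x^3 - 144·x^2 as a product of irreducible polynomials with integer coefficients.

Pull out the common factor 6·x^2, then factor the remaining trinomial.

6·x^2·(3·x - 4)·(5·x + 6)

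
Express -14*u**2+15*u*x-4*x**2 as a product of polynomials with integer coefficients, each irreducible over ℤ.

-(2*u-x)*(7*u-4*x)

Group: -7*u*(2*u-x) + 4*x*(2*u-x); both groups contain (2*u-x).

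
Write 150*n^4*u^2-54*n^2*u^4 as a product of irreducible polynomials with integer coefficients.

Factor out 6*n^2*u^2, leaving 25*n^2-9*u^2, which is a difference of two squares.

6*n^2*u^2*(5*n+3*u)*(5*n-3*u)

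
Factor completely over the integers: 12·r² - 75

3·(2·r + 5)·(2·r - 5)

Factor out 3, leaving 4·r² - 25, which is a difference of two squares.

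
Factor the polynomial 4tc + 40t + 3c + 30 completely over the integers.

Group as (4tc + 40t) + (3c + 30) = 4t(c + 10) + 3(c + 10).
Both groups share the factor (c + 10).

(4t + 3)(c + 10)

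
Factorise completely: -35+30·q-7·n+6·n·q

Group as (6·n·q-7·n) + (30·q-35) = n·(6·q-7) + 5·(6·q-7).
Both groups share the factor (6·q-7).

(6·q-7)·(n+5)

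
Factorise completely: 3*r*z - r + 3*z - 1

Group as (3*r*z - r) + (3*z - 1) = r*(3*z - 1) + (3*z - 1).
Both groups share the factor (3*z - 1).

(3*z - 1)*(r + 1)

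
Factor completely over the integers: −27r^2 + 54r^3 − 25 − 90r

Among the possible rational roots, r = −5/6 is a root, so (6r + 5) is a factor; dividing leaves 9r^2 − 12r − 5.
The remaining quadratic factors as (3r − 5)(3r + 1).

(3r + 1)(3r − 5)(6r + 5)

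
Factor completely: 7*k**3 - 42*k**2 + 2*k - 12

(k - 6)*(7*k**2 + 2)

Group as (7*k**3 + 2*k) + (-42*k**2 - 12) = k*(7*k**2 + 2) - 6*(7*k**2 + 2).
Both groups share the factor (7*k**2 + 2).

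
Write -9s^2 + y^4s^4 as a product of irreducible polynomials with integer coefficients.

Pull out the common factor s^2, leaving y^4s^2 - 9.
Recognize a difference of squares with the parts y^2s and 3.

s^2(y^2s + 3)(y^2s - 3)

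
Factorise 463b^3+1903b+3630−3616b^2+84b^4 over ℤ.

Trying the rational-root candidates, b = 11/3 is a root, giving the factor (3b−11) and quotient 28b^3+257b^2−263b−330.
Next, b = 11/7 is a root, so (7b−11) divides it; the quotient is 4b^2+43b+30.
The remaining quadratic factors as (4b+3)(b+10).

(3b−11)(4b+3)(7b−11)(b+10)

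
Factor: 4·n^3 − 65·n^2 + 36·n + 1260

(4·n + 15)·(n − 14)·(n − 6)

Testing divisors of the constant over divisors of the leading coefficient, n = 6 is a root, so (n − 6) divides it; the quotient is 4·n^2 − 41·n − 210.
The remaining quadratic factors as (4·n + 15)(n − 14).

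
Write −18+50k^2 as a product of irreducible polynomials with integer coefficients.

2(5k+3)(5k−3)

Factor out 2, leaving 25k^2−9, which is a difference of two squares.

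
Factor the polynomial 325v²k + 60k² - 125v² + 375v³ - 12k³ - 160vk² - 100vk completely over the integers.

Group: 5v(75v² + 95vk - 25v + 6k² - 30k) - 2k(75v² + 95vk - 25v + 6k² - 30k); both groups contain (75v² + 95vk - 25v + 6k² - 30k), so (5v - 2k) is a factor with cofactor 75v² + 95vk - 25v + 6k² - 30k.
The cofactor groups again: 75v² + 95vk - 25v + 6k² - 30k = 15v(5v + 6k) + (k - 5)(5v + 6k); both groups contain (5v + 6k), giving (15v + k - 5)(5v + 6k).

(5v - 2k)(5v + 6k)(15v + k - 5)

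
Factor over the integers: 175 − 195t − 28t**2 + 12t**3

(2t + 7)(6t − 5)(t − 5)

Among the possible rational roots, t = 5/6 is a root, so (6t − 5) is a factor; dividing leaves 2t**2 − 3t − 35.
The remaining quadratic factors as (2t + 7)(t − 5).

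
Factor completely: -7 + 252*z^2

7*(6*z + 1)*(6*z - 1)

Pull out the common factor 7; 36*z^2 - 1 is a difference of squares.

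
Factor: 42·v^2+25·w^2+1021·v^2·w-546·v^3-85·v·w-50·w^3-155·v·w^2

-(13·v+2·w-1)·(14·v-5·w)·(3·v-5·w)

Group: 14·v·(-39·v^2+59·v·w+3·v+10·w^2-5·w) - 5·w·(-39·v^2+59·v·w+3·v+10·w^2-5·w); both groups contain (-39·v^2+59·v·w+3·v+10·w^2-5·w), so (14·v-5·w) is a factor with cofactor -39·v^2+59·v·w+3·v+10·w^2-5·w.
The cofactor groups again: -39·v^2+59·v·w+3·v+10·w^2-5·w = -13·v·(3·v-5·w) + (-2·w+1)·(3·v-5·w); both groups contain (3·v-5·w), giving -(13·v+2·w-1)·(3·v-5·w).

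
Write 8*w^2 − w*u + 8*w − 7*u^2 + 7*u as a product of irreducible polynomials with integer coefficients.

Group: w*(8*w + 7*u) + (−u + 1)*(8*w + 7*u); both groups contain (8*w + 7*u).

(w − u + 1)*(8*w + 7*u)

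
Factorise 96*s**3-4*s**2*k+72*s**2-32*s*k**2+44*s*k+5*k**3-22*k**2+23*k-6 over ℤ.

Group: 8*s*(12*s**2-8*s*k+12*s+k**2-4*k+3) + (5*k-2)*(12*s**2-8*s*k+12*s+k**2-4*k+3); both groups contain (12*s**2-8*s*k+12*s+k**2-4*k+3), so (8*s+5*k-2) is a factor with cofactor 12*s**2-8*s*k+12*s+k**2-4*k+3.
The cofactor groups again: 12*s**2-8*s*k+12*s+k**2-4*k+3 = 2*s*(6*s-k+3) + (-k+1)*(6*s-k+3); both groups contain (6*s-k+3), giving (2*s-k+1)*(6*s-k+3).

(2*s-k+1)*(6*s-k+3)*(8*s+5*k-2)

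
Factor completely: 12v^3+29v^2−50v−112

(3v+8)(4v+7)(v−2)

Among the possible rational roots, v = −7/4 is a root, giving the factor (4v+7) and quotient 3v^2+2v−16.
The remaining quadratic factors as (v−2)(3v+8).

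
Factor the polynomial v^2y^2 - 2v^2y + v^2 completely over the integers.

v^2(y - 1)^2

Pull out the common factor v^2, leaving y^2 - 2y + 1.
Recognize a perfect-square trinomial with the parts 1 and y.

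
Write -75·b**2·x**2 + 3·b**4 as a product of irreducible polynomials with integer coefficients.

Every term has a factor of 3·b**2. Then b**2 - 25·x**2 = (b)² − (5·x)².

3·b**2·(b + 5·x)·(b - 5·x)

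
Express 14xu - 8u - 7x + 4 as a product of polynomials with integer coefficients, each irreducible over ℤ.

Group as (14xu - 7x) + (-8u + 4) = 7x(2u - 1) - 4(2u - 1).
Both groups share the factor (2u - 1).

(2u - 1)(7x - 4)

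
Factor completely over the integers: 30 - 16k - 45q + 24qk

Group as (24qk - 45q) + (-16k + 30) = 3q(8k - 15) - 2(8k - 15).
Both groups share the factor (8k - 15).

(3q - 2)(8k - 15)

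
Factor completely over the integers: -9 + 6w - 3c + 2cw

(2w - 3)(c + 3)

Group as (2cw - 3c) + (6w - 9) = c(2w - 3) + 3(2w - 3).
Both groups share the factor (2w - 3).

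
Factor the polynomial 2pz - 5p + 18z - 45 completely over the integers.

(2z - 5)(p + 9)

Group as (2pz - 5p) + (18z - 45) = p(2z - 5) + 9(2z - 5).
Both groups share the factor (2z - 5).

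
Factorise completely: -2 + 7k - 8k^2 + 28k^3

(7k - 2)(4k^2 + 1)

Group as (28k^3 + 7k) + (-8k^2 - 2) = 7k(4k^2 + 1) - 2(4k^2 + 1).
Both groups share the factor (4k^2 + 1).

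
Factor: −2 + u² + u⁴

(u + 1)*(u − 1)*(u² + 2)

Substitute w = u² to get a quadratic in w, then factor.
u² + 2 is irreducible over ℤ (always positive, so no real roots).
u² − 1 is a difference of squares.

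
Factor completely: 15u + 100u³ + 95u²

Pull out the common factor 5u, then factor the remaining trinomial.

5u(4u + 3)(5u + 1)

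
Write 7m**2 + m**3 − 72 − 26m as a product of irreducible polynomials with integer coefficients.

Trying the rational-root candidates, m = 4 is a root, giving the factor (m − 4) and quotient m**2 + 11m + 18.
The remaining quadratic factors as (m + 9)(m + 2).

(m + 2)(m + 9)(m − 4)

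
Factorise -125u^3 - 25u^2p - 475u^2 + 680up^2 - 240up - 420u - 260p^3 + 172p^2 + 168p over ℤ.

Group: 5u(-25u^2 - 15up - 95u + 130p^2 - 86p - 84) - 2p(-25u^2 - 15up - 95u + 130p^2 - 86p - 84); both groups contain (-25u^2 - 15up - 95u + 130p^2 - 86p - 84), so (5u - 2p) is a factor with cofactor -25u^2 - 15up - 95u + 130p^2 - 86p - 84.
The cofactor groups again: -25u^2 - 15up - 95u + 130p^2 - 86p - 84 = -5u(5u + 13p + 7) + (10p - 12)(5u + 13p + 7); both groups contain (5u + 13p + 7), giving -(5u - 10p + 12)(5u + 13p + 7).

-(5u - 10p + 12)(5u - 2p)(5u + 13p + 7)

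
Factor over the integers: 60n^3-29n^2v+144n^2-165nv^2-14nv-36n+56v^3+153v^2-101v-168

(3n-v-3)(4n-7v+8)(5n+8v+7)

Group: 5n(12n^2-25nv+12n+7v^2+13v-24) + (8v+7)(12n^2-25nv+12n+7v^2+13v-24); both groups contain (12n^2-25nv+12n+7v^2+13v-24), so (5n+8v+7) is a factor with cofactor 12n^2-25nv+12n+7v^2+13v-24.
The cofactor groups again: 12n^2-25nv+12n+7v^2+13v-24 = 3n(4n-7v+8) + (-v-3)(4n-7v+8); both groups contain (4n-7v+8), giving (3n-v-3)(4n-7v+8).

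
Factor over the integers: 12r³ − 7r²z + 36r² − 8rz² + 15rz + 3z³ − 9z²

(3r − z)(4r + 3z)(r − z + 3)

Group: 4r(3r² − 4rz + 9r + z² − 3z) + 3z(3r² − 4rz + 9r + z² − 3z); both groups contain (3r² − 4rz + 9r + z² − 3z), so (4r + 3z) is a factor with cofactor 3r² − 4rz + 9r + z² − 3z.
The cofactor groups again: 3r² − 4rz + 9r + z² − 3z = r(3r − z) + (−z + 3)(3r − z); both groups contain (3r − z), giving (r − z + 3)(3r − z).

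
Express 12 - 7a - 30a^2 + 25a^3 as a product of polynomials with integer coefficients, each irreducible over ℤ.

By the rational root theorem, a = 4/5 is a root, so (5a - 4) divides it; the quotient is 5a^2 - 2a - 3.
The remaining quadratic factors as (5a + 3)(a - 1).

(5a + 3)(5a - 4)(a - 1)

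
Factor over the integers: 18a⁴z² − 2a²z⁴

2a²z²(3a + z)(3a − z)

Pull out the common factor 2a²z²; 9a² − z² is a difference of squares.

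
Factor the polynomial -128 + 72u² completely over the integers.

8(3u + 4)(3u - 4)

Every term has a factor of 8. Then 9u² - 16 = (3u)² − (4)².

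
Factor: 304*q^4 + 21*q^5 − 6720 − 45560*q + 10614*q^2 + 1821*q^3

By the rational root theorem, q = −12 is a root, so (q + 12) is a factor; dividing leaves 21*q^4 + 52*q^3 + 1197*q^2 − 3750*q − 560.
Then q = −1/7 is a root, giving the factor (7*q + 1) and quotient 3*q^3 + 7*q^2 + 170*q − 560.
Next, q = 8/3 is a root, so (3*q − 8) divides it; the quotient is q^2 + 5*q + 70.
The quadratic q^2 + 5*q + 70 has discriminant −255 < 0 and is irreducible over ℤ.

(3*q − 8)*(7*q + 1)*(q + 12)*(q^2 + 5*q + 70)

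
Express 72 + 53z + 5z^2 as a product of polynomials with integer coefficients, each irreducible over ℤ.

(5z + 8)(z + 9)

Need a pair with product 5·72 = 360 and sum 53: that's 45 and 8.
Split the middle term: 5z^2 + 45z + 8z + 72 = 5z(z + 9) + 8(z + 9).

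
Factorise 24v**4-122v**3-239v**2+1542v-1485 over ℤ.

Among the possible rational roots, v = 9/4 is a root, so (4v-9) divides it; the quotient is 6v**3-17v**2-98v+165.
Then v = -11/3 is a root, so (3v+11) is a factor; dividing leaves 2v**2-13v+15.
The remaining quadratic factors as (2v-3)(v-5).

(2v-3)(3v+11)(4v-9)(v-5)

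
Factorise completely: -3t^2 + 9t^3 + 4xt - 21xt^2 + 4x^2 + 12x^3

Group: 2x(6x^2 - 9xt + 2x + 3t^2 - t) + 3t(6x^2 - 9xt + 2x + 3t^2 - t); both groups contain (6x^2 - 9xt + 2x + 3t^2 - t), so (2x + 3t) is a factor with cofactor 6x^2 - 9xt + 2x + 3t^2 - t.
The cofactor groups again: 6x^2 - 9xt + 2x + 3t^2 - t = 3x(2x - t) + (-3t + 1)(2x - t); both groups contain (2x - t), giving (3x - 3t + 1)(2x - t).

(3x - 3t + 1)(2x - t)(2x + 3t)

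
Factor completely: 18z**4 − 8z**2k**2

2z**2(3z − 2k)(3z + 2k)

Factor out 2z**2, leaving 9z**2 − 4k**2, which is a difference of two squares.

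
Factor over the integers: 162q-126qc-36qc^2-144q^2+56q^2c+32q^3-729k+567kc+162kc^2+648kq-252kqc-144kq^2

Group: 9k(-16q^2-28qc+72q+18c^2+63c-81) - 2q(-16q^2-28qc+72q+18c^2+63c-81); both groups contain (-16q^2-28qc+72q+18c^2+63c-81), so (9k-2q) is a factor with cofactor -16q^2-28qc+72q+18c^2+63c-81.
The cofactor groups again: -16q^2-28qc+72q+18c^2+63c-81 = -4q(4q+9c-9) + (2c+9)(4q+9c-9); both groups contain (4q+9c-9), giving -(4q-2c-9)(4q+9c-9).

-(4q-2c-9)(4q+9c-9)(9k-2q)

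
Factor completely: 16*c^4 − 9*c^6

Every term has a factor of c^4; factoring it out leaves −9*c^2 + 16.
Recognize a difference of squares with the parts 4 and 3*c.

−c^4*(3*c + 4)*(3*c − 4)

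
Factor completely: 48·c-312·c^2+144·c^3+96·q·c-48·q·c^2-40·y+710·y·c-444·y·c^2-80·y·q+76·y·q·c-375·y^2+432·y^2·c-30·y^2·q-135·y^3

Group: 3·y·(-45·y^2-10·y·q+84·y·c-5·y+12·q·c-36·c^2+6·c) + (-4·c+8)·(-45·y^2-10·y·q+84·y·c-5·y+12·q·c-36·c^2+6·c); both groups contain (-45·y^2-10·y·q+84·y·c-5·y+12·q·c-36·c^2+6·c), so (3·y-4·c+8) is a factor with cofactor -45·y^2-10·y·q+84·y·c-5·y+12·q·c-36·c^2+6·c.
The cofactor groups again: -45·y^2-10·y·q+84·y·c-5·y+12·q·c-36·c^2+6·c = -5·y·(9·y+2·q-6·c+1) + 6·c·(9·y+2·q-6·c+1); both groups contain (9·y+2·q-6·c+1), giving -(5·y-6·c)·(9·y+2·q-6·c+1).

-(3·y-4·c+8)·(9·y+2·q-6·c+1)·(5·y-6·c)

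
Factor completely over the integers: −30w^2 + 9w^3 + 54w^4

3w^2(3w − 2)(6w + 5)

Pull out the common factor 3w^2, then factor the remaining trinomial.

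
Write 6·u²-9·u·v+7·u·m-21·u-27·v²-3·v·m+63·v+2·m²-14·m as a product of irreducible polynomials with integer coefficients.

(3·u-9·v+2·m)·(2·u+3·v+m-7)

Group: 3·u·(2·u+3·v+m-7) + (-9·v+2·m)·(2·u+3·v+m-7); both groups contain (2·u+3·v+m-7).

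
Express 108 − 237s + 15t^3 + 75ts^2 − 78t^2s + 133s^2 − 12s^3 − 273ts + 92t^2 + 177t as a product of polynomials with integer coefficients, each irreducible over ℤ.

Group: 3t(5t^2 − 21ts + 24t + 4s^2 − 39s + 27) + (−3s + 4)(5t^2 − 21ts + 24t + 4s^2 − 39s + 27); both groups contain (5t^2 − 21ts + 24t + 4s^2 − 39s + 27), so (3t − 3s + 4) is a factor with cofactor 5t^2 − 21ts + 24t + 4s^2 − 39s + 27.
The cofactor groups again: 5t^2 − 21ts + 24t + 4s^2 − 39s + 27 = 5t(t − 4s + 3) + (−s + 9)(t − 4s + 3); both groups contain (t − 4s + 3), giving (5t − s + 9)(t − 4s + 3).

(3t − 3s + 4)(t − 4s + 3)(5t − s + 9)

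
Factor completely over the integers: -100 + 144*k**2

Factor out 4, leaving 36*k**2 - 25, which is a difference of two squares.

4*(6*k + 5)*(6*k - 5)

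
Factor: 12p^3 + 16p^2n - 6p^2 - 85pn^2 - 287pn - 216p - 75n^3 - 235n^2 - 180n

Group: 2p(6p^2 + 23pn + 24p + 15n^2 + 20n) + (-5n - 9)(6p^2 + 23pn + 24p + 15n^2 + 20n); both groups contain (6p^2 + 23pn + 24p + 15n^2 + 20n), so (2p - 5n - 9) is a factor with cofactor 6p^2 + 23pn + 24p + 15n^2 + 20n.
The cofactor groups again: 6p^2 + 23pn + 24p + 15n^2 + 20n = 6p(p + 3n + 4) + 5n(p + 3n + 4); both groups contain (p + 3n + 4), giving (6p + 5n)(p + 3n + 4).

(2p - 5n - 9)(p + 3n + 4)(6p + 5n)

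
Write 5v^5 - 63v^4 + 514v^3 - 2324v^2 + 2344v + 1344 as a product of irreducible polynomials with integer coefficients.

Testing divisors of the constant over divisors of the leading coefficient, v = 2 is a root, so (v - 2) is a factor; dividing leaves 5v^4 - 53v^3 + 408v^2 - 1508v - 672.
Continuing, v = 6 is a root, so (v - 6) is a factor; dividing leaves 5v^3 - 23v^2 + 270v + 112.
Then v = -2/5 is a root, so (5v + 2) divides it; the quotient is v^2 - 5v + 56.
The quadratic v^2 - 5v + 56 has discriminant -199 < 0 and is irreducible over ℤ.

(5v + 2)(v - 2)(v - 6)(v^2 - 5v + 56)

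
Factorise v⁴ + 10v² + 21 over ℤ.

Substitute u = v² to get a quadratic in u, then factor.
v² + 3 is irreducible over ℤ (always positive, so no real roots).
v² + 7 is irreducible over ℤ (always positive, so no real roots).

(v² + 3)(v² + 7)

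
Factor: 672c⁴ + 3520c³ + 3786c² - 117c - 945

Testing divisors of the constant over divisors of the leading coefficient, c = -15/4 is a root, so (4c + 15) is a factor; dividing leaves 168c³ + 250c² + 9c - 63.
Continuing, c = -7/6 is a root, giving the factor (6c + 7) and quotient 28c² + 9c - 9.
The remaining quadratic factors as (7c - 3)(4c + 3).

(4c + 15)(4c + 3)(6c + 7)(7c - 3)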